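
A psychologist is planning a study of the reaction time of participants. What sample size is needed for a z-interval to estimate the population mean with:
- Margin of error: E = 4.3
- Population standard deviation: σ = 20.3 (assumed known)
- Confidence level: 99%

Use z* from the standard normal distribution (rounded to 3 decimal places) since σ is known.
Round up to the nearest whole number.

Using z* since population σ is known (z-interval formula).

For 99% confidence, z* = 2.576 (from standard normal table)

Sample size formula for z-interval: n = (z*σ/E)²

n = (2.576 × 20.3 / 4.3)²
  = (12.161116)²
  = 147.8927

Round up to the nearest whole number: n = 148

148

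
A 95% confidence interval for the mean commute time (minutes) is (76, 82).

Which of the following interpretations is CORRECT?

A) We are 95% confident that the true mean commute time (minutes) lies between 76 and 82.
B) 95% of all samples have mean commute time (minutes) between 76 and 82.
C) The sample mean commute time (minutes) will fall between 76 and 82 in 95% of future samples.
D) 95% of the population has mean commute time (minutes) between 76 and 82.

A confidence interval represents our confidence in the procedure, not a probability statement about the parameter.

Key concept: If we repeated this sampling process many times and computed a 95% CI each time, about 95% of those intervals would contain the true population parameter.

For this specific interval (76, 82):
- Midpoint (point estimate): 79
- Margin of error: 3

The correct interpretation is the one stating confidence that the true parameter lies in the interval — option A.

A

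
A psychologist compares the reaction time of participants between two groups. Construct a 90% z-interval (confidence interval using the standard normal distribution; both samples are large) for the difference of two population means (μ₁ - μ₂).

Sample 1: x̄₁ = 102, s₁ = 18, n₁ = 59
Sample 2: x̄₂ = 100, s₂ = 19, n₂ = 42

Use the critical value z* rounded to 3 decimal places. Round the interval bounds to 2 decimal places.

Both samples are large (n₁ = 59 ≥ 30, n₂ = 42 ≥ 30), so a z-interval for the difference of means applies.

Point estimate: x̄₁ - x̄₂ = 102 - 100 = 2

Standard error: SE = √(s₁²/n₁ + s₂²/n₂)
= √(18²/59 + 19²/42)
= √(5.491525 + 8.595238)
= 3.753234

For 90% confidence, z* = 1.645 (from standard normal table)
Margin of error: E = z* × SE = 1.645 × 3.753234 = 6.1741

Z-interval: (x̄₁ - x̄₂) ± E = 2 ± 6.1741 = (-4.1741, 8.1741)

Rounded to 2 decimal places:

(-4.17, 8.17)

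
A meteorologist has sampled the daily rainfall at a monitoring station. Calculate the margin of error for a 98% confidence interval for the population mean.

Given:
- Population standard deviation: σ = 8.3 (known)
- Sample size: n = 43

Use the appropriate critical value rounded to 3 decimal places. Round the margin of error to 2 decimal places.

The population standard deviation σ is known, so use the z-interval margin of error formula.

For 98% confidence, z* = 2.326 (from standard normal table)

Margin of error formula for z-interval: E = z* × σ/√n

E = 2.326 × 8.3/√43
  = 2.326 × 1.265738
  = 2.9441

Rounded to 2 decimal places:

2.94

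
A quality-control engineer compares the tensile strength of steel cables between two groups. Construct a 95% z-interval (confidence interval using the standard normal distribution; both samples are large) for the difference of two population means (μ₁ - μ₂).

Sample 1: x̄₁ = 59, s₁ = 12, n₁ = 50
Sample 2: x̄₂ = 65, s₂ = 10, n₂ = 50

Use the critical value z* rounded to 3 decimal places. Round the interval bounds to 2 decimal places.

Both samples are large (n₁ = 50 ≥ 30, n₂ = 50 ≥ 30), so a z-interval for the difference of means applies.

Point estimate: x̄₁ - x̄₂ = 59 - 65 = -6

Standard error: SE = √(s₁²/n₁ + s₂²/n₂)
= √(12²/50 + 10²/50)
= √(2.880000 + 2.000000)
= 2.209072

For 95% confidence, z* = 1.96 (from standard normal table)
Margin of error: E = z* × SE = 1.96 × 2.209072 = 4.3298

Z-interval: (x̄₁ - x̄₂) ± E = -6 ± 4.3298 = (-10.3298, -1.6702)

Rounded to 2 decimal places:

(-10.33, -1.67)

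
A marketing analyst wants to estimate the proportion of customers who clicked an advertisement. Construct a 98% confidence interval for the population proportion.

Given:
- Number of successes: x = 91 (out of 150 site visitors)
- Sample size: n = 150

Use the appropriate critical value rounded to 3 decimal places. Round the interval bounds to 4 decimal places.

Sample proportion: p̂ = 91/150 = 0.606667

Check conditions for normal approximation:
  np̂ = 91 ≥ 10 ✓
  n(1-p̂) = 59 ≥ 10 ✓

The sample is large enough, so use a z-interval (normal approximation) for the proportion.

For 98% confidence, z* = 2.326 (from standard normal table)

Standard error: SE = √(p̂(1-p̂)/n) = √(0.606667×0.393333/150) = 0.03988502

Margin of error: E = z* × SE = 2.326 × 0.03988502 = 0.092773

Z-interval: p̂ ± E = 0.606667 ± 0.092773 = (0.513894, 0.699439)

Rounded to 4 decimal places:

(0.5139, 0.6994)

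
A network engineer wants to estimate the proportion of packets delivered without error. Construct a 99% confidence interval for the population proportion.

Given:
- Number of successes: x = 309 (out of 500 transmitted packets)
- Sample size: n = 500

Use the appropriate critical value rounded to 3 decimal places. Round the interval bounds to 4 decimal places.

Sample proportion: p̂ = 309/500 = 0.618000

Check conditions for normal approximation:
  np̂ = 309 ≥ 10 ✓
  n(1-p̂) = 191 ≥ 10 ✓

The sample is large enough, so use a z-interval (normal approximation) for the proportion.

For 99% confidence, z* = 2.576 (from standard normal table)

Standard error: SE = √(p̂(1-p̂)/n) = √(0.618000×0.382000/500) = 0.02172906

Margin of error: E = z* × SE = 2.576 × 0.02172906 = 0.055974

Z-interval: p̂ ± E = 0.618000 ± 0.055974 = (0.562026, 0.673974)

Rounded to 4 decimal places:

(0.5620, 0.6740)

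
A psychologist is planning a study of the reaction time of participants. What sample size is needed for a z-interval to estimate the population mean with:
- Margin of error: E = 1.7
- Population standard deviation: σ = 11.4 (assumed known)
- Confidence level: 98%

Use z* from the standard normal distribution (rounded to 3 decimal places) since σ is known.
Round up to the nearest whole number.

Using z* since population σ is known (z-interval formula).

For 98% confidence, z* = 2.326 (from standard normal table)

Sample size formula for z-interval: n = (z*σ/E)²

n = (2.326 × 11.4 / 1.7)²
  = (15.597882)²
  = 243.2939

Round up to the nearest whole number: n = 244

244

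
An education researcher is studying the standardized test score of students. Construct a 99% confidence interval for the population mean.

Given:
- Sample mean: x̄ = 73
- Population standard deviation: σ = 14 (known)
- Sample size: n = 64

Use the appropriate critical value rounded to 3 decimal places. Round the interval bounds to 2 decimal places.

The population standard deviation σ is known, so use a z-interval (standard normal critical value).

For 99% confidence, z* = 2.576 (from standard normal table)

Standard error: SE = σ/√n = 14/√64 = 1.750000

Margin of error: E = z* × SE = 2.576 × 1.750000 = 4.5080

Z-interval: x̄ ± E = 73 ± 4.5080 = (68.4920, 77.5080)

Rounded to 2 decimal places:

(68.49, 77.51)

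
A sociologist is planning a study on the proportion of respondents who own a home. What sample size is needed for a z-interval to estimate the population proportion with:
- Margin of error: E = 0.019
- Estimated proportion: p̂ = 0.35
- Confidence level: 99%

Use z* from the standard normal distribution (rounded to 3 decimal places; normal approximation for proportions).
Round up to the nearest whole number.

Using z* for proportion z-interval (normal approximation).

For 99% confidence, z* = 2.576 (from standard normal table)

Sample size formula for proportion z-interval: n = z*²p̂(1-p̂)/E²

n = 2.576² × 0.35 × 0.65 / 0.019²
  = 6.635776 × 0.2275 / 0.000361
  = 4181.8256

Round up to the nearest whole number: n = 4182

4182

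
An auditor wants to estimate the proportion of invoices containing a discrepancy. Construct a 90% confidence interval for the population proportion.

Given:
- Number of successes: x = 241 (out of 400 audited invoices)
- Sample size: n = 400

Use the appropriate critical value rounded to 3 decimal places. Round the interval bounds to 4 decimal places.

Sample proportion: p̂ = 241/400 = 0.602500

Check conditions for normal approximation:
  np̂ = 241 ≥ 10 ✓
  n(1-p̂) = 159 ≥ 10 ✓

The sample is large enough, so use a z-interval (normal approximation) for the proportion.

For 90% confidence, z* = 1.645 (from standard normal table)

Standard error: SE = √(p̂(1-p̂)/n) = √(0.602500×0.397500/400) = 0.02446905

Margin of error: E = z* × SE = 1.645 × 0.02446905 = 0.040252

Z-interval: p̂ ± E = 0.602500 ± 0.040252 = (0.562248, 0.642752)

Rounded to 4 decimal places:

(0.5622, 0.6428)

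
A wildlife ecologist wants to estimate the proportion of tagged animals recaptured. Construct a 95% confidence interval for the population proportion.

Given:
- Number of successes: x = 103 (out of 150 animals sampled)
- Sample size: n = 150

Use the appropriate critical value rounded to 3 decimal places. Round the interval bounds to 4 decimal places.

Sample proportion: p̂ = 103/150 = 0.686667

Check conditions for normal approximation:
  np̂ = 103 ≥ 10 ✓
  n(1-p̂) = 47 ≥ 10 ✓

The sample is large enough, so use a z-interval (normal approximation) for the proportion.

For 95% confidence, z* = 1.96 (from standard normal table)

Standard error: SE = √(p̂(1-p̂)/n) = √(0.686667×0.313333/150) = 0.03787308

Margin of error: E = z* × SE = 1.96 × 0.03787308 = 0.074231

Z-interval: p̂ ± E = 0.686667 ± 0.074231 = (0.612435, 0.760898)

Rounded to 4 decimal places:

(0.6124, 0.7609)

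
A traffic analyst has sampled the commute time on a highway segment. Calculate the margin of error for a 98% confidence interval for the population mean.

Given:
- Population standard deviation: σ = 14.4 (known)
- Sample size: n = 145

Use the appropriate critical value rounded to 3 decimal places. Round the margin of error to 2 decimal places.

The population standard deviation σ is known, so use the z-interval margin of error formula.

For 98% confidence, z* = 2.326 (from standard normal table)

Margin of error formula for z-interval: E = z* × σ/√n

E = 2.326 × 14.4/√145
  = 2.326 × 1.195855
  = 2.7816

Rounded to 2 decimal places:

2.78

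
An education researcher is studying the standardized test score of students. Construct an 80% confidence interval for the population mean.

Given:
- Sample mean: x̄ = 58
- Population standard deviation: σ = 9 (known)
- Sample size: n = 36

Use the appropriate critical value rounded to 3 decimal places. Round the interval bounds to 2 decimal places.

The population standard deviation σ is known, so use a z-interval (standard normal critical value).

For 80% confidence, z* = 1.282 (from standard normal table)

Standard error: SE = σ/√n = 9/√36 = 1.500000

Margin of error: E = z* × SE = 1.282 × 1.500000 = 1.9230

Z-interval: x̄ ± E = 58 ± 1.9230 = (56.0770, 59.9230)

Rounded to 2 decimal places:

(56.08, 59.92)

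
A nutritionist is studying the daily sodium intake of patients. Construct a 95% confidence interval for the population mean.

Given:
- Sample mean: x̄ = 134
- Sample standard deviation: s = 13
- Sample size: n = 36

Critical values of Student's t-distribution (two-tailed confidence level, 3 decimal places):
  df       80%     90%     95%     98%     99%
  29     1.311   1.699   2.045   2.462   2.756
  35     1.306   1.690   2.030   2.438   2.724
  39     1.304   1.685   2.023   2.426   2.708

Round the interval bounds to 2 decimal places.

The population standard deviation σ is unknown (only the sample standard deviation s is given), so use a t-interval with df = n - 1 = 36 - 1 = 35.

For 95% confidence with df = 35, t* = 2.030 (from t-table)

Standard error: SE = s/√n = 13/√36 = 2.166667

Margin of error: E = t* × SE = 2.030 × 2.166667 = 4.3983

T-interval: x̄ ± E = 134 ± 4.3983 = (129.6017, 138.3983)

Rounded to 2 decimal places:

(129.60, 138.40)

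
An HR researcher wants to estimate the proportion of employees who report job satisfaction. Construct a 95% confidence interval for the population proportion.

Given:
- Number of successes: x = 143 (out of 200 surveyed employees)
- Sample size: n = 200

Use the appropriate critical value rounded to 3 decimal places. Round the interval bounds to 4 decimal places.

Sample proportion: p̂ = 143/200 = 0.715000

Check conditions for normal approximation:
  np̂ = 143 ≥ 10 ✓
  n(1-p̂) = 57 ≥ 10 ✓

The sample is large enough, so use a z-interval (normal approximation) for the proportion.

For 95% confidence, z* = 1.96 (from standard normal table)

Standard error: SE = √(p̂(1-p̂)/n) = √(0.715000×0.285000/200) = 0.03191982

Margin of error: E = z* × SE = 1.96 × 0.03191982 = 0.062563

Z-interval: p̂ ± E = 0.715000 ± 0.062563 = (0.652437, 0.777563)

Rounded to 4 decimal places:

(0.6524, 0.7776)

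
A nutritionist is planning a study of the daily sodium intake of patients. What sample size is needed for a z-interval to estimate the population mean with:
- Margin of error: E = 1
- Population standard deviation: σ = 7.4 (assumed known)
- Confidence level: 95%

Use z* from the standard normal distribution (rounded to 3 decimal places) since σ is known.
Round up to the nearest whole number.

Using z* since population σ is known (z-interval formula).

For 95% confidence, z* = 1.96 (from standard normal table)

Sample size formula for z-interval: n = (z*σ/E)²

n = (1.96 × 7.4 / 1)²
  = (14.504000)²
  = 210.3660

Round up to the nearest whole number: n = 211

211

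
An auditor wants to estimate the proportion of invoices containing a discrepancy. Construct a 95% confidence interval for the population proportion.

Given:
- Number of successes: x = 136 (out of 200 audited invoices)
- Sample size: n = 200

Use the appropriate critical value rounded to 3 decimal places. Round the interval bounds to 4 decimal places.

Sample proportion: p̂ = 136/200 = 0.6800000

Check conditions for normal approximation:
  np̂ = 136 ≥ 10 ✓
  n(1-p̂) = 64 ≥ 10 ✓

The sample is large enough, so use a z-interval (normal approximation) for the proportion.

For 95% confidence, z* = 1.96 (from standard normal table)

Standard error: SE = √(p̂(1-p̂)/n) = √(0.6800000×0.3200000/200) = 0.032984845

Margin of error: E = z* × SE = 1.96 × 0.032984845 = 0.0646503

Z-interval: p̂ ± E = 0.6800000 ± 0.0646503 = (0.6153497, 0.7446503)

Rounded to 4 decimal places:

(0.6153, 0.7447)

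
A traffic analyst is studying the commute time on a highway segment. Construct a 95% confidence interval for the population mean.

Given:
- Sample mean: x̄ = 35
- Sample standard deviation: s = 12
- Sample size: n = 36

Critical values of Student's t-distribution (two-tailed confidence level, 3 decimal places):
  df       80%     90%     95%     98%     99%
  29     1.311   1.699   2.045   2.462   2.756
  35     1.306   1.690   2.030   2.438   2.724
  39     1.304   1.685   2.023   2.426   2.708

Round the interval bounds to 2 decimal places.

The population standard deviation σ is unknown (only the sample standard deviation s is given), so use a t-interval with df = n - 1 = 36 - 1 = 35.

For 95% confidence with df = 35, t* = 2.030 (from t-table)

Standard error: SE = s/√n = 12/√36 = 2.000000

Margin of error: E = t* × SE = 2.030 × 2.000000 = 4.0600

T-interval: x̄ ± E = 35 ± 4.0600 = (30.9400, 39.0600)

Rounded to 2 decimal places:

(30.94, 39.06)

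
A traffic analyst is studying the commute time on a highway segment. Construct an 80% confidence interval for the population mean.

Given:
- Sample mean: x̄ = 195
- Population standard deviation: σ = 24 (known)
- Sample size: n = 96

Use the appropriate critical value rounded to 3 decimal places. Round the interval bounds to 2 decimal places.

The population standard deviation σ is known, so use a z-interval (standard normal critical value).

For 80% confidence, z* = 1.282 (from standard normal table)

Standard error: SE = σ/√n = 24/√96 = 2.449490

Margin of error: E = z* × SE = 1.282 × 2.449490 = 3.1402

Z-interval: x̄ ± E = 195 ± 3.1402 = (191.8598, 198.1402)

Rounded to 2 decimal places:

(191.86, 198.14)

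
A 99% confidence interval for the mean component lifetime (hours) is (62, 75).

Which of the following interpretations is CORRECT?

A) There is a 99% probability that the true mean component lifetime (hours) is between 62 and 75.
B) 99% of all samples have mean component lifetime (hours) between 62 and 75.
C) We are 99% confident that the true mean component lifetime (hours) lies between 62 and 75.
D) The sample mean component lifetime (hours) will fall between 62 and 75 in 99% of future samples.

A confidence interval represents our confidence in the procedure, not a probability statement about the parameter.

Key concept: If we repeated this sampling process many times and computed a 99% CI each time, about 99% of those intervals would contain the true population parameter.

For this specific interval (62, 75):
- Midpoint (point estimate): 68.5
- Margin of error: 6.5

The correct interpretation is the one stating confidence that the true parameter lies in the interval — option C.

C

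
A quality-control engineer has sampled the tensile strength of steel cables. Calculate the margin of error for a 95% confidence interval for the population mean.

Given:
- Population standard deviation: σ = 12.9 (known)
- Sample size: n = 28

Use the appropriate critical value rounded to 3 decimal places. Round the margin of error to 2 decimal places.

The population standard deviation σ is known, so use the z-interval margin of error formula.

For 95% confidence, z* = 1.96 (from standard normal table)

Margin of error formula for z-interval: E = z* × σ/√n

E = 1.96 × 12.9/√28
  = 1.96 × 2.437871
  = 4.7782

Rounded to 2 decimal places:

4.78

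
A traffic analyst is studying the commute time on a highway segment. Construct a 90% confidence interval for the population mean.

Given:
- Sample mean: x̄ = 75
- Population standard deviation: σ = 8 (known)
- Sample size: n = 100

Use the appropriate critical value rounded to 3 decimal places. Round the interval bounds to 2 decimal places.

The population standard deviation σ is known, so use a z-interval (standard normal critical value).

For 90% confidence, z* = 1.645 (from standard normal table)

Standard error: SE = σ/√n = 8/√100 = 0.800000

Margin of error: E = z* × SE = 1.645 × 0.800000 = 1.3160

Z-interval: x̄ ± E = 75 ± 1.3160 = (73.6840, 76.3160)

Rounded to 2 decimal places:

(73.68, 76.32)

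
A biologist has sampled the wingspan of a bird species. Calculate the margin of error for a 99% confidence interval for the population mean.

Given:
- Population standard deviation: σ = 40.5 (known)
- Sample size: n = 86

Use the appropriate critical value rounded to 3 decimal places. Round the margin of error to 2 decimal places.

The population standard deviation σ is known, so use the z-interval margin of error formula.

For 99% confidence, z* = 2.576 (from standard normal table)

Margin of error formula for z-interval: E = z* × σ/√n

E = 2.576 × 40.5/√86
  = 2.576 × 4.367227
  = 11.2500

Rounded to 2 decimal places:

11.25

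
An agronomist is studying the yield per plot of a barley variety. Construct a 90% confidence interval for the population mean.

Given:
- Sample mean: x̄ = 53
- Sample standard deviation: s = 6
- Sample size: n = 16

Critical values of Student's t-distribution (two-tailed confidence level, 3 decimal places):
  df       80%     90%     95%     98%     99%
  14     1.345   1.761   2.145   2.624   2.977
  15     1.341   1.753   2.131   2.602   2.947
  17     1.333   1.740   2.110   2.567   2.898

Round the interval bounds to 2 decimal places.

The population standard deviation σ is unknown (only the sample standard deviation s is given), so use a t-interval with df = n - 1 = 16 - 1 = 15.

For 90% confidence with df = 15, t* = 1.753 (from t-table)

Standard error: SE = s/√n = 6/√16 = 1.500000

Margin of error: E = t* × SE = 1.753 × 1.500000 = 2.6295

T-interval: x̄ ± E = 53 ± 2.6295 = (50.3705, 55.6295)

Rounded to 2 decimal places:

(50.37, 55.63)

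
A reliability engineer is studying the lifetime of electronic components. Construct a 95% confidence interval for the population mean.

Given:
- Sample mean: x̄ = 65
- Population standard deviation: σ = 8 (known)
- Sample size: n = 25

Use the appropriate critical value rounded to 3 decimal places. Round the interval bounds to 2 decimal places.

The population standard deviation σ is known, so use a z-interval (standard normal critical value).

For 95% confidence, z* = 1.96 (from standard normal table)

Standard error: SE = σ/√n = 8/√25 = 1.600000

Margin of error: E = z* × SE = 1.96 × 1.600000 = 3.1360

Z-interval: x̄ ± E = 65 ± 3.1360 = (61.8640, 68.1360)

Rounded to 2 decimal places:

(61.86, 68.14)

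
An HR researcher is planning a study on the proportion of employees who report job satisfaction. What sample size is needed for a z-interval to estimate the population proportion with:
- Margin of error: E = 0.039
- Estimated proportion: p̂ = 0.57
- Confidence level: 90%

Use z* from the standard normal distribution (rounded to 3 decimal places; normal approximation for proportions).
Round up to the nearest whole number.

Using z* for proportion z-interval (normal approximation).

For 90% confidence, z* = 1.645 (from standard normal table)

Sample size formula for proportion z-interval: n = z*²p̂(1-p̂)/E²

n = 1.645² × 0.57 × 0.43 / 0.039²
  = 2.706025 × 0.2451 / 0.001521
  = 436.0596

Round up to the nearest whole number: n = 437

437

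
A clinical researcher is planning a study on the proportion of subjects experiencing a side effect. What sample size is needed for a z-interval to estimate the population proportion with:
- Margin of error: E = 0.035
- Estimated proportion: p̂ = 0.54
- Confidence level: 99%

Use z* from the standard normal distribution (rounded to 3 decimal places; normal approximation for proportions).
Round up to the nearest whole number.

Using z* for proportion z-interval (normal approximation).

For 99% confidence, z* = 2.576 (from standard normal table)

Sample size formula for proportion z-interval: n = z*²p̂(1-p̂)/E²

n = 2.576² × 0.54 × 0.46 / 0.035²
  = 6.635776 × 0.2484 / 0.001225
  = 1345.5729

Round up to the nearest whole number: n = 1346

1346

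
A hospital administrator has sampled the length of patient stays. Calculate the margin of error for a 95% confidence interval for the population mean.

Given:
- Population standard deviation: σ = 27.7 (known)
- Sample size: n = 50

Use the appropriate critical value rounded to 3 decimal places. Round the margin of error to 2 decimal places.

The population standard deviation σ is known, so use the z-interval margin of error formula.

For 95% confidence, z* = 1.96 (from standard normal table)

Margin of error formula for z-interval: E = z* × σ/√n

E = 1.96 × 27.7/√50
  = 1.96 × 3.917372
  = 7.6780

Rounded to 2 decimal places:

7.68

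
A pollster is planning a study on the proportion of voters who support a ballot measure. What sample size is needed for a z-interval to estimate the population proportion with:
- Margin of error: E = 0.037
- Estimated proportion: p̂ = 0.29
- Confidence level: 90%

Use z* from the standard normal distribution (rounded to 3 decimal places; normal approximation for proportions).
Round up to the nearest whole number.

Using z* for proportion z-interval (normal approximation).

For 90% confidence, z* = 1.645 (from standard normal table)

Sample size formula for proportion z-interval: n = z*²p̂(1-p̂)/E²

n = 1.645² × 0.29 × 0.71 / 0.037²
  = 2.706025 × 0.2059 / 0.001369
  = 406.9909

Round up to the nearest whole number: n = 407

407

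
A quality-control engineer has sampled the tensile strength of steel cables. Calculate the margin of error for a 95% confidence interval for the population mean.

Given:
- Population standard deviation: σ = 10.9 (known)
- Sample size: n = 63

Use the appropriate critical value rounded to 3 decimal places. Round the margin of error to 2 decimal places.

The population standard deviation σ is known, so use the z-interval margin of error formula.

For 95% confidence, z* = 1.96 (from standard normal table)

Margin of error formula for z-interval: E = z* × σ/√n

E = 1.96 × 10.9/√63
  = 1.96 × 1.373271
  = 2.6916

Rounded to 2 decimal places:

2.69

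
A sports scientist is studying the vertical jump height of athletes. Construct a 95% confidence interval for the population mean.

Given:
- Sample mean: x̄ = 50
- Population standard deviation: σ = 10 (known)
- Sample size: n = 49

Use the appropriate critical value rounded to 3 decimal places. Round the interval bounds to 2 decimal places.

The population standard deviation σ is known, so use a z-interval (standard normal critical value).

For 95% confidence, z* = 1.96 (from standard normal table)

Standard error: SE = σ/√n = 10/√49 = 1.428571

Margin of error: E = z* × SE = 1.96 × 1.428571 = 2.8000

Z-interval: x̄ ± E = 50 ± 2.8000 = (47.2000, 52.8000)

Rounded to 2 decimal places:

(47.20, 52.80)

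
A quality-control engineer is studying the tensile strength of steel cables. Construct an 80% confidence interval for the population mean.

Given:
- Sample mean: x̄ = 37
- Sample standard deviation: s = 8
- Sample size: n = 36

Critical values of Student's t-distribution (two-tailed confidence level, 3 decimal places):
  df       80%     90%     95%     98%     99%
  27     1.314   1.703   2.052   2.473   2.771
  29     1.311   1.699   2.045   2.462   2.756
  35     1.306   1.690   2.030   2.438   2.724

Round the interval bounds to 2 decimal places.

The population standard deviation σ is unknown (only the sample standard deviation s is given), so use a t-interval with df = n - 1 = 36 - 1 = 35.

For 80% confidence with df = 35, t* = 1.306 (from t-table)

Standard error: SE = s/√n = 8/√36 = 1.333333

Margin of error: E = t* × SE = 1.306 × 1.333333 = 1.7413

T-interval: x̄ ± E = 37 ± 1.7413 = (35.2587, 38.7413)

Rounded to 2 decimal places:

(35.26, 38.74)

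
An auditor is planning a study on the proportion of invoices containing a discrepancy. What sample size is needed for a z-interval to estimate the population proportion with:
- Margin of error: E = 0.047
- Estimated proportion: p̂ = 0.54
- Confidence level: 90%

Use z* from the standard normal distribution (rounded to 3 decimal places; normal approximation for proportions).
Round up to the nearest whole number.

Using z* for proportion z-interval (normal approximation).

For 90% confidence, z* = 1.645 (from standard normal table)

Sample size formula for proportion z-interval: n = z*²p̂(1-p̂)/E²

n = 1.645² × 0.54 × 0.46 / 0.047²
  = 2.706025 × 0.2484 / 0.002209
  = 304.2900

Round up to the nearest whole number: n = 305

305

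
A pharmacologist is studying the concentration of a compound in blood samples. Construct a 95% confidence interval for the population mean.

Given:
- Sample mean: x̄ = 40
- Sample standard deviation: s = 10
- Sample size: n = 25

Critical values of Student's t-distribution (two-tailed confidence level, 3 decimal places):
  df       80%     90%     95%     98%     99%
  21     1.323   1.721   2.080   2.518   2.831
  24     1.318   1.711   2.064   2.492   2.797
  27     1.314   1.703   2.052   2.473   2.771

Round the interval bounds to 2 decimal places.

The population standard deviation σ is unknown (only the sample standard deviation s is given), so use a t-interval with df = n - 1 = 25 - 1 = 24.

For 95% confidence with df = 24, t* = 2.064 (from t-table)

Standard error: SE = s/√n = 10/√25 = 2.000000

Margin of error: E = t* × SE = 2.064 × 2.000000 = 4.1280

T-interval: x̄ ± E = 40 ± 4.1280 = (35.8720, 44.1280)

Rounded to 2 decimal places:

(35.87, 44.13)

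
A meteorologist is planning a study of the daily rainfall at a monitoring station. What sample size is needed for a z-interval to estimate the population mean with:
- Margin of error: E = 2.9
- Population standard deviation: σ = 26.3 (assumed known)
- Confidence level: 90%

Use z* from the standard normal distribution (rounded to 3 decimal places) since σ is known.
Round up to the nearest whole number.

Using z* since population σ is known (z-interval formula).

For 90% confidence, z* = 1.645 (from standard normal table)

Sample size formula for z-interval: n = (z*σ/E)²

n = (1.645 × 26.3 / 2.9)²
  = (14.918448)²
  = 222.5601

Round up to the nearest whole number: n = 223

223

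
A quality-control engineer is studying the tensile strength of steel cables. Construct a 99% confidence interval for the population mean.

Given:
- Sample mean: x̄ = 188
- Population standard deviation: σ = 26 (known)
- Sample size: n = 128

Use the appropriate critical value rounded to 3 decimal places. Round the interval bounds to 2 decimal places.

The population standard deviation σ is known, so use a z-interval (standard normal critical value).

For 99% confidence, z* = 2.576 (from standard normal table)

Standard error: SE = σ/√n = 26/√128 = 2.298097

Margin of error: E = z* × SE = 2.576 × 2.298097 = 5.9199

Z-interval: x̄ ± E = 188 ± 5.9199 = (182.0801, 193.9199)

Rounded to 2 decimal places:

(182.08, 193.92)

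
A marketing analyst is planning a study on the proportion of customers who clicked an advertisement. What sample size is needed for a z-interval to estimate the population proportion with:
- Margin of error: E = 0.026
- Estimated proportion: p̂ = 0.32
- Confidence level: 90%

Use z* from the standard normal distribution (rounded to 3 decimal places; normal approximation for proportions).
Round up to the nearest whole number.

Using z* for proportion z-interval (normal approximation).

For 90% confidence, z* = 1.645 (from standard normal table)

Sample size formula for proportion z-interval: n = z*²p̂(1-p̂)/E²

n = 1.645² × 0.32 × 0.68 / 0.026²
  = 2.706025 × 0.2176 / 0.000676
  = 871.0518

Round up to the nearest whole number: n = 872

872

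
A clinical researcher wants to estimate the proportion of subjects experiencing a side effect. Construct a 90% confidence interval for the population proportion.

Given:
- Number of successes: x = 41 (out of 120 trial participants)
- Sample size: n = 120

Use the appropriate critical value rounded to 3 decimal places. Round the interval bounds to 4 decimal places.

Sample proportion: p̂ = 41/120 = 0.341667

Check conditions for normal approximation:
  np̂ = 41 ≥ 10 ✓
  n(1-p̂) = 79 ≥ 10 ✓

The sample is large enough, so use a z-interval (normal approximation) for the proportion.

For 90% confidence, z* = 1.645 (from standard normal table)

Standard error: SE = √(p̂(1-p̂)/n) = √(0.341667×0.658333/120) = 0.04329459

Margin of error: E = z* × SE = 1.645 × 0.04329459 = 0.071220

Z-interval: p̂ ± E = 0.341667 ± 0.071220 = (0.270447, 0.412886)

Rounded to 4 decimal places:

(0.2704, 0.4129)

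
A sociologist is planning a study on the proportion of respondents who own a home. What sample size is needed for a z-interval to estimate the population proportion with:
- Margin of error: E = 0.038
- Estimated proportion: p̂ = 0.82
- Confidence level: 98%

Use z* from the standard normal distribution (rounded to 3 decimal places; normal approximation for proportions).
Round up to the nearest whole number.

Using z* for proportion z-interval (normal approximation).

For 98% confidence, z* = 2.326 (from standard normal table)

Sample size formula for proportion z-interval: n = z*²p̂(1-p̂)/E²

n = 2.326² × 0.82 × 0.18 / 0.038²
  = 5.410276 × 0.1476 / 0.001444
  = 553.0171

Round up to the nearest whole number: n = 554

554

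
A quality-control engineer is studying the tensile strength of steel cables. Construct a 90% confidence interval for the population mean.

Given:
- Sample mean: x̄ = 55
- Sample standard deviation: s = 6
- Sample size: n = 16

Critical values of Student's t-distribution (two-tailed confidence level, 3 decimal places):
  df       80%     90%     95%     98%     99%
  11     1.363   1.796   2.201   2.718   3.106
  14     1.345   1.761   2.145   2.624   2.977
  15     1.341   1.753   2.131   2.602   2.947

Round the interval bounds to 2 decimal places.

The population standard deviation σ is unknown (only the sample standard deviation s is given), so use a t-interval with df = n - 1 = 16 - 1 = 15.

For 90% confidence with df = 15, t* = 1.753 (from t-table)

Standard error: SE = s/√n = 6/√16 = 1.500000

Margin of error: E = t* × SE = 1.753 × 1.500000 = 2.6295

T-interval: x̄ ± E = 55 ± 2.6295 = (52.3705, 57.6295)

Rounded to 2 decimal places:

(52.37, 57.63)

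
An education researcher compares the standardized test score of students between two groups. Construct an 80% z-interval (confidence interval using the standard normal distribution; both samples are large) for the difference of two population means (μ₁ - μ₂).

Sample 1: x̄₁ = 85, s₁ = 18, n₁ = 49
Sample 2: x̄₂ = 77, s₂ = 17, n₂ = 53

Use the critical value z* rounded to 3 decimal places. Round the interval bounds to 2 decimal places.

Both samples are large (n₁ = 49 ≥ 30, n₂ = 53 ≥ 30), so a z-interval for the difference of means applies.

Point estimate: x̄₁ - x̄₂ = 85 - 77 = 8

Standard error: SE = √(s₁²/n₁ + s₂²/n₂)
= √(18²/49 + 17²/53)
= √(6.612245 + 5.452830)
= 3.473482

For 80% confidence, z* = 1.282 (from standard normal table)
Margin of error: E = z* × SE = 1.282 × 3.473482 = 4.4530

Z-interval: (x̄₁ - x̄₂) ± E = 8 ± 4.4530 = (3.5470, 12.4530)

Rounded to 2 decimal places:

(3.55, 12.45)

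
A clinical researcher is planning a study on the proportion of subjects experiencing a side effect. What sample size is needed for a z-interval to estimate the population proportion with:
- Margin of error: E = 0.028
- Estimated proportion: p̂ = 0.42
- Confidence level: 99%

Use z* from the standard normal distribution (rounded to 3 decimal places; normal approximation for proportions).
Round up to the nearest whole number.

Using z* for proportion z-interval (normal approximation).

For 99% confidence, z* = 2.576 (from standard normal table)

Sample size formula for proportion z-interval: n = z*²p̂(1-p̂)/E²

n = 2.576² × 0.42 × 0.58 / 0.028²
  = 6.635776 × 0.2436 / 0.000784
  = 2061.8304

Round up to the nearest whole number: n = 2062

2062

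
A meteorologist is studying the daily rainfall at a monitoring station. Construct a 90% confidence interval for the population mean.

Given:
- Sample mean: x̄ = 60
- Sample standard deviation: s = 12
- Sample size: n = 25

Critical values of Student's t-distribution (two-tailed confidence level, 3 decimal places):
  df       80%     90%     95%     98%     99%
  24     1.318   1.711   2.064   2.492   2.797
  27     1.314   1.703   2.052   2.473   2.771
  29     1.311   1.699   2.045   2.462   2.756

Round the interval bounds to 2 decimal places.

The population standard deviation σ is unknown (only the sample standard deviation s is given), so use a t-interval with df = n - 1 = 25 - 1 = 24.

For 90% confidence with df = 24, t* = 1.711 (from t-table)

Standard error: SE = s/√n = 12/√25 = 2.400000

Margin of error: E = t* × SE = 1.711 × 2.400000 = 4.1064

T-interval: x̄ ± E = 60 ± 4.1064 = (55.8936, 64.1064)

Rounded to 2 decimal places:

(55.89, 64.11)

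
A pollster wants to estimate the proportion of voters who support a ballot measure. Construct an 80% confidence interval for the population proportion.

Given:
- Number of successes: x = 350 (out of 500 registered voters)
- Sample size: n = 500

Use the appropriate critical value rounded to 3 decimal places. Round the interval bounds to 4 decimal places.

Sample proportion: p̂ = 350/500 = 0.700000

Check conditions for normal approximation:
  np̂ = 350 ≥ 10 ✓
  n(1-p̂) = 150 ≥ 10 ✓

The sample is large enough, so use a z-interval (normal approximation) for the proportion.

For 80% confidence, z* = 1.282 (from standard normal table)

Standard error: SE = √(p̂(1-p̂)/n) = √(0.700000×0.300000/500) = 0.02049390

Margin of error: E = z* × SE = 1.282 × 0.02049390 = 0.026273

Z-interval: p̂ ± E = 0.700000 ± 0.026273 = (0.673727, 0.726273)

Rounded to 4 decimal places:

(0.6737, 0.7263)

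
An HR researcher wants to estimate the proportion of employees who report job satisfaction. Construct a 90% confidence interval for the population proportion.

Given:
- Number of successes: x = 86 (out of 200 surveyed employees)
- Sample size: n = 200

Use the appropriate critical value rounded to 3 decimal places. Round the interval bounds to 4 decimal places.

Sample proportion: p̂ = 86/200 = 0.430000

Check conditions for normal approximation:
  np̂ = 86 ≥ 10 ✓
  n(1-p̂) = 114 ≥ 10 ✓

The sample is large enough, so use a z-interval (normal approximation) for the proportion.

For 90% confidence, z* = 1.645 (from standard normal table)

Standard error: SE = √(p̂(1-p̂)/n) = √(0.430000×0.570000/200) = 0.03500714

Margin of error: E = z* × SE = 1.645 × 0.03500714 = 0.057587

Z-interval: p̂ ± E = 0.430000 ± 0.057587 = (0.372413, 0.487587)

Rounded to 4 decimal places:

(0.3724, 0.4876)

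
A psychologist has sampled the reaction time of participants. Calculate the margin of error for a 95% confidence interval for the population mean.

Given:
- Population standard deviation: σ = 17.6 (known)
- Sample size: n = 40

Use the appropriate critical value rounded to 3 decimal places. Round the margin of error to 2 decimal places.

The population standard deviation σ is known, so use the z-interval margin of error formula.

For 95% confidence, z* = 1.96 (from standard normal table)

Margin of error formula for z-interval: E = z* × σ/√n

E = 1.96 × 17.6/√40
  = 1.96 × 2.782804
  = 5.4543

Rounded to 2 decimal places:

5.45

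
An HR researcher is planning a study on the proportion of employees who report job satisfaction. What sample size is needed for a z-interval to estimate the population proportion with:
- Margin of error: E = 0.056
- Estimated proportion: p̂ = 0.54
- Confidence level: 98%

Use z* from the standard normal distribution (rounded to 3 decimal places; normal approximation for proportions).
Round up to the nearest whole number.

Using z* for proportion z-interval (normal approximation).

For 98% confidence, z* = 2.326 (from standard normal table)

Sample size formula for proportion z-interval: n = z*²p̂(1-p̂)/E²

n = 2.326² × 0.54 × 0.46 / 0.056²
  = 5.410276 × 0.2484 / 0.003136
  = 428.5435

Round up to the nearest whole number: n = 429

429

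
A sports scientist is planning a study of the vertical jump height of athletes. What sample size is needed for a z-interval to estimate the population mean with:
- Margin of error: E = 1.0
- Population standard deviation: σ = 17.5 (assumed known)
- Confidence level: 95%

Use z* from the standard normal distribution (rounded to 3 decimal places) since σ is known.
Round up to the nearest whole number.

Using z* since population σ is known (z-interval formula).

For 95% confidence, z* = 1.96 (from standard normal table)

Sample size formula for z-interval: n = (z*σ/E)²

n = (1.96 × 17.5 / 1.0)²
  = (34.300000)²
  = 1176.4900

Round up to the nearest whole number: n = 1177

1177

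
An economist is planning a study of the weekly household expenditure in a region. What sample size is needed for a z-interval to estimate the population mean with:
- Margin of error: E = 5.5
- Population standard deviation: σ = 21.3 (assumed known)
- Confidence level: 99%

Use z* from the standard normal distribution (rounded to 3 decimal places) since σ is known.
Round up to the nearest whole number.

Using z* since population σ is known (z-interval formula).

For 99% confidence, z* = 2.576 (from standard normal table)

Sample size formula for z-interval: n = (z*σ/E)²

n = (2.576 × 21.3 / 5.5)²
  = (9.976145)²
  = 99.5235

Round up to the nearest whole number: n = 100

100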